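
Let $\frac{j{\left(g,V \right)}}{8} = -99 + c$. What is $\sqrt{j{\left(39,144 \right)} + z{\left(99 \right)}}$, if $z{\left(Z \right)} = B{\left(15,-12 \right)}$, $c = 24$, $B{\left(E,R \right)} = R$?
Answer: $6 i \sqrt{17} \approx 24.739 i$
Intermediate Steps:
$z{\left(Z \right)} = -12$
$j{\left(g,V \right)} = -600$ ($j{\left(g,V \right)} = 8 \left(-99 + 24\right) = 8 \left(-75\right) = -600$)
$\sqrt{j{\left(39,144 \right)} + z{\left(99 \right)}} = \sqrt{-600 - 12} = \sqrt{-612} = 6 i \sqrt{17}$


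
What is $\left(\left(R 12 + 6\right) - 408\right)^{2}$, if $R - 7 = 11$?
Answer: $34596$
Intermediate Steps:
$R = 18$ ($R = 7 + 11 = 18$)
$\left(\left(R 12 + 6\right) - 408\right)^{2} = \left(\left(18 \cdot 12 + 6\right) - 408\right)^{2} = \left(\left(216 + 6\right) - 408\right)^{2} = \left(222 - 408\right)^{2} = \left(-186\right)^{2} = 34596$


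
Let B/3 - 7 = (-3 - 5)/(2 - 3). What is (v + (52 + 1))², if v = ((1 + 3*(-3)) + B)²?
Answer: 2022084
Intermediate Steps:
B = 45 (B = 21 + 3*((-3 - 5)/(2 - 3)) = 21 + 3*(-8/(-1)) = 21 + 3*(-8*(-1)) = 21 + 3*8 = 21 + 24 = 45)
v = 1369 (v = ((1 + 3*(-3)) + 45)² = ((1 - 9) + 45)² = (-8 + 45)² = 37² = 1369)
(v + (52 + 1))² = (1369 + (52 + 1))² = (1369 + 53)² = 1422² = 2022084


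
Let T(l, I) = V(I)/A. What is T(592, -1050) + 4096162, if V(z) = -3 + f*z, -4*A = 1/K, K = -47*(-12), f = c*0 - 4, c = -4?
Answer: -5372270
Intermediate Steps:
f = -4 (f = -4*0 - 4 = 0 - 4 = -4)
K = 564
A = -1/2256 (A = -¼/564 = -¼*1/564 = -1/2256 ≈ -0.00044326)
V(z) = -3 - 4*z
T(l, I) = 6768 + 9024*I (T(l, I) = (-3 - 4*I)/(-1/2256) = (-3 - 4*I)*(-2256) = 6768 + 9024*I)
T(592, -1050) + 4096162 = (6768 + 9024*(-1050)) + 4096162 = (6768 - 9475200) + 4096162 = -9468432 + 4096162 = -5372270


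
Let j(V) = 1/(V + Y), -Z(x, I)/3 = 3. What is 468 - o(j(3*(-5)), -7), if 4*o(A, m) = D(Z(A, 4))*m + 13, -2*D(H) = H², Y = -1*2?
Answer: 3151/8 ≈ 393.88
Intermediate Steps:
Y = -2
Z(x, I) = -9 (Z(x, I) = -3*3 = -9)
D(H) = -H²/2
j(V) = 1/(-2 + V) (j(V) = 1/(V - 2) = 1/(-2 + V))
o(A, m) = 13/4 - 81*m/8 (o(A, m) = ((-½*(-9)²)*m + 13)/4 = ((-½*81)*m + 13)/4 = (-81*m/2 + 13)/4 = (13 - 81*m/2)/4 = 13/4 - 81*m/8)
468 - o(j(3*(-5)), -7) = 468 - (13/4 - 81/8*(-7)) = 468 - (13/4 + 567/8) = 468 - 1*593/8 = 468 - 593/8 = 3151/8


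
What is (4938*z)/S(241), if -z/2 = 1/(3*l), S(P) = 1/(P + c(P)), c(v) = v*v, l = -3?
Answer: 191996024/3 ≈ 6.3999e+7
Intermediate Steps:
c(v) = v²
S(P) = 1/(P + P²)
z = 2/9 (z = -2/(3*(-3)) = -2/(-9) = -2*(-⅑) = 2/9 ≈ 0.22222)
(4938*z)/S(241) = (4938*(2/9))/((1/(241*(1 + 241)))) = 3292/(3*(((1/241)/242))) = 3292/(3*(((1/241)*(1/242)))) = 3292/(3*(1/58322)) = (3292/3)*58322 = 191996024/3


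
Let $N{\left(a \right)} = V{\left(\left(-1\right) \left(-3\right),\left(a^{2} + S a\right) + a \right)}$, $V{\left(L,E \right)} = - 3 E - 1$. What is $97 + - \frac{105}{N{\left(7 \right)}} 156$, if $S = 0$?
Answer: $\frac{2521}{13} \approx 193.92$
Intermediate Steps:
$V{\left(L,E \right)} = -1 - 3 E$
$N{\left(a \right)} = -1 - 3 a - 3 a^{2}$ ($N{\left(a \right)} = -1 - 3 \left(\left(a^{2} + 0 a\right) + a\right) = -1 - 3 \left(\left(a^{2} + 0\right) + a\right) = -1 - 3 \left(a^{2} + a\right) = -1 - 3 \left(a + a^{2}\right) = -1 - \left(3 a + 3 a^{2}\right) = -1 - 3 a - 3 a^{2}$)
$97 + - \frac{105}{N{\left(7 \right)}} 156 = 97 + - \frac{105}{-1 - 21 \left(1 + 7\right)} 156 = 97 + - \frac{105}{-1 - 21 \cdot 8} \cdot 156 = 97 + - \frac{105}{-1 - 168} \cdot 156 = 97 + - \frac{105}{-169} \cdot 156 = 97 + \left(-105\right) \left(- \frac{1}{169}\right) 156 = 97 + \frac{105}{169} \cdot 156 = 97 + \frac{1260}{13} = \frac{2521}{13}$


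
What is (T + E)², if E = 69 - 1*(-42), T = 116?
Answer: 51529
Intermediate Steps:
E = 111 (E = 69 + 42 = 111)
(T + E)² = (116 + 111)² = 227² = 51529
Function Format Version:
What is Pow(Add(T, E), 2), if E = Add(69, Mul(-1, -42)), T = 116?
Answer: 51529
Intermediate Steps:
E = 111 (E = Add(69, 42) = 111)
Pow(Add(T, E), 2) = Pow(Add(116, 111), 2) = Pow(227, 2) = 51529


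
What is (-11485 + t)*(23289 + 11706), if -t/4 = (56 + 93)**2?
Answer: -3509613555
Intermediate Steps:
t = -88804 (t = -4*(56 + 93)**2 = -4*149**2 = -4*22201 = -88804)
(-11485 + t)*(23289 + 11706) = (-11485 - 88804)*(23289 + 11706) = -100289*34995 = -3509613555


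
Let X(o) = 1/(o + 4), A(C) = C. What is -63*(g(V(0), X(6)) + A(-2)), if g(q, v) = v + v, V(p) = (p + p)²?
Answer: 567/5 ≈ 113.40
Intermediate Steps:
V(p) = 4*p² (V(p) = (2*p)² = 4*p²)
X(o) = 1/(4 + o)
g(q, v) = 2*v
-63*(g(V(0), X(6)) + A(-2)) = -63*(2/(4 + 6) - 2) = -63*(2/10 - 2) = -63*(2*(⅒) - 2) = -63*(⅕ - 2) = -63*(-9/5) = 567/5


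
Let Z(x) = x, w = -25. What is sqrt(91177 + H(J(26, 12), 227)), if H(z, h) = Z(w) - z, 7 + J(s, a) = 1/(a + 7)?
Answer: 2*sqrt(8227095)/19 ≈ 301.93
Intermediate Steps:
J(s, a) = -7 + 1/(7 + a) (J(s, a) = -7 + 1/(a + 7) = -7 + 1/(7 + a))
H(z, h) = -25 - z
sqrt(91177 + H(J(26, 12), 227)) = sqrt(91177 + (-25 - (-48 - 7*12)/(7 + 12))) = sqrt(91177 + (-25 - (-48 - 84)/19)) = sqrt(91177 + (-25 - (-132)/19)) = sqrt(91177 + (-25 - 1*(-132/19))) = sqrt(91177 + (-25 + 132/19)) = sqrt(91177 - 343/19) = sqrt(1732020/19) = 2*sqrt(8227095)/19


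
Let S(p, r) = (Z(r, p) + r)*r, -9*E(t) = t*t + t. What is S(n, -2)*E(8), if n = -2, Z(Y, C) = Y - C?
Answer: -32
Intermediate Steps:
E(t) = -t/9 - t²/9 (E(t) = -(t*t + t)/9 = -(t² + t)/9 = -(t + t²)/9 = -t/9 - t²/9)
S(p, r) = r*(-p + 2*r) (S(p, r) = ((r - p) + r)*r = (-p + 2*r)*r = r*(-p + 2*r))
S(n, -2)*E(8) = (-2*(-1*(-2) + 2*(-2)))*(-⅑*8*(1 + 8)) = (-2*(2 - 4))*(-⅑*8*9) = -2*(-2)*(-8) = 4*(-8) = -32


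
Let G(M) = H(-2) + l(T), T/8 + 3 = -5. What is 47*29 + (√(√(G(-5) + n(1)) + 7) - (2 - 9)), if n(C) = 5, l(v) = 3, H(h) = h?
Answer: 1370 + √(7 + √6) ≈ 1373.1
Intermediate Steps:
T = -64 (T = -24 + 8*(-5) = -24 - 40 = -64)
G(M) = 1 (G(M) = -2 + 3 = 1)
47*29 + (√(√(G(-5) + n(1)) + 7) - (2 - 9)) = 47*29 + (√(√(1 + 5) + 7) - (2 - 9)) = 1363 + (√(√6 + 7) - 1*(-7)) = 1363 + (√(7 + √6) + 7) = 1363 + (7 + √(7 + √6)) = 1370 + √(7 + √6)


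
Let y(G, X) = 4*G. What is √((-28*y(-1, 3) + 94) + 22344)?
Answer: 5*√902 ≈ 150.17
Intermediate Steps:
√((-28*y(-1, 3) + 94) + 22344) = √((-112*(-1) + 94) + 22344) = √((-28*(-4) + 94) + 22344) = √((112 + 94) + 22344) = √(206 + 22344) = √22550 = 5*√902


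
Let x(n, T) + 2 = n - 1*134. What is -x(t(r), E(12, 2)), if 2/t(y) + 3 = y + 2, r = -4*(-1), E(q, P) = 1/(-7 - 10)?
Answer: 406/3 ≈ 135.33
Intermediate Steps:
E(q, P) = -1/17 (E(q, P) = 1/(-17) = -1/17)
r = 4
t(y) = 2/(-1 + y) (t(y) = 2/(-3 + (y + 2)) = 2/(-3 + (2 + y)) = 2/(-1 + y))
x(n, T) = -136 + n (x(n, T) = -2 + (n - 1*134) = -2 + (n - 134) = -2 + (-134 + n) = -136 + n)
-x(t(r), E(12, 2)) = -(-136 + 2/(-1 + 4)) = -(-136 + 2/3) = -1*(-406/3) = 406/3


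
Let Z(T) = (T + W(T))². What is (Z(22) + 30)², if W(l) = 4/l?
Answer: 3989943556/14641 ≈ 2.7252e+5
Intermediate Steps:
Z(T) = (T + 4/T)²
(Z(22) + 30)² = ((4 + 22²)²/22² + 30)² = ((4 + 484)²/484 + 30)² = ((1/484)*488² + 30)² = ((1/484)*238144 + 30)² = (59536/121 + 30)² = (63166/121)² = 3989943556/14641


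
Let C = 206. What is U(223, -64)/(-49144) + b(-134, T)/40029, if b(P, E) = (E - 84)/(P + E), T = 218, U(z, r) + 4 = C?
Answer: -84078347/20655444348 ≈ -0.0040705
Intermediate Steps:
U(z, r) = 202 (U(z, r) = -4 + 206 = 202)
b(P, E) = (-84 + E)/(E + P)
U(223, -64)/(-49144) + b(-134, T)/40029 = 202/(-49144) + ((-84 + 218)/(218 - 134))/40029 = 202*(-1/49144) + (134/84)*(1/40029) = -101/24572 + ((1/84)*134)*(1/40029) = -101/24572 + (67/42)*(1/40029) = -101/24572 + 67/1681218 = -84078347/20655444348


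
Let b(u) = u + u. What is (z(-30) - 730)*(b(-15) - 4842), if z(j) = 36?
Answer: 3381168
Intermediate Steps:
b(u) = 2*u
(z(-30) - 730)*(b(-15) - 4842) = (36 - 730)*(2*(-15) - 4842) = -694*(-30 - 4842) = -694*(-4872) = 3381168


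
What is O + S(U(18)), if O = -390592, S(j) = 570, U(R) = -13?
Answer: -390022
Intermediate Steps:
O + S(U(18)) = -390592 + 570 = -390022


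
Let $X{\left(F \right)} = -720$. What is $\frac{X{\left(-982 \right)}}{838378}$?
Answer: $- \frac{360}{419189} \approx -0.0008588$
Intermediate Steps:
$\frac{X{\left(-982 \right)}}{838378} = - \frac{720}{838378} = \left(-720\right) \frac{1}{838378} = - \frac{360}{419189}$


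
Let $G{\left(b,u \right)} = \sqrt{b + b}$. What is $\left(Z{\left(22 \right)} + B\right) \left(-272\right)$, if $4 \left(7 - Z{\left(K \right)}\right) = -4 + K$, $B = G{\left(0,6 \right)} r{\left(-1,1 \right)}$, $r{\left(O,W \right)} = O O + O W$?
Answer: $-680$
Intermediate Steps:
$G{\left(b,u \right)} = \sqrt{2} \sqrt{b}$ ($G{\left(b,u \right)} = \sqrt{2 b} = \sqrt{2} \sqrt{b}$)
$r{\left(O,W \right)} = O^{2} + O W$
$B = 0$ ($B = \sqrt{2} \sqrt{0} \left(- (-1 + 1)\right) = \sqrt{2} \cdot 0 \left(\left(-1\right) 0\right) = 0 \cdot 0 = 0$)
$Z{\left(K \right)} = 8 - \frac{K}{4}$ ($Z{\left(K \right)} = 7 - \frac{-4 + K}{4} = 7 - \left(-1 + \frac{K}{4}\right) = 8 - \frac{K}{4}$)
$\left(Z{\left(22 \right)} + B\right) \left(-272\right) = \left(\left(8 - \frac{11}{2}\right) + 0\right) \left(-272\right) = \left(\frac{5}{2} + 0\right) \left(-272\right) = \frac{5}{2} \left(-272\right) = -680$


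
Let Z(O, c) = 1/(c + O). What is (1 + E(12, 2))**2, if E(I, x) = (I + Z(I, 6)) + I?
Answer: 203401/324 ≈ 627.78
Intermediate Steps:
Z(O, c) = 1/(O + c)
E(I, x) = 1/(6 + I) + 2*I (E(I, x) = (I + 1/(I + 6)) + I = (I + 1/(6 + I)) + I = 1/(6 + I) + 2*I)
(1 + E(12, 2))**2 = (1 + (1 + 2*12*(6 + 12))/(6 + 12))**2 = (1 + (1 + 2*12*18)/18)**2 = (1 + (1 + 432)/18)**2 = (1 + (1/18)*433)**2 = (1 + 433/18)**2 = (451/18)**2 = 203401/324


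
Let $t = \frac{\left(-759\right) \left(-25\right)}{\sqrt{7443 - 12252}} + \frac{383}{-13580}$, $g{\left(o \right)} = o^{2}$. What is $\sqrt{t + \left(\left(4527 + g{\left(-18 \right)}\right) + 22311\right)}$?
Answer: $\frac{\sqrt{65670724437966515 - 9539761577500 i \sqrt{4809}}}{1554910} \approx 164.81 - 0.83012 i$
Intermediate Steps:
$t = - \frac{383}{13580} - \frac{6325 i \sqrt{4809}}{1603}$ ($t = \frac{18975}{\sqrt{-4809}} + 383 \left(- \frac{1}{13580}\right) = \frac{18975}{i \sqrt{4809}} - \frac{383}{13580} = 18975 \left(- \frac{i \sqrt{4809}}{4809}\right) - \frac{383}{13580} = - \frac{6325 i \sqrt{4809}}{1603} - \frac{383}{13580} = - \frac{383}{13580} - \frac{6325 i \sqrt{4809}}{1603} \approx -0.028203 - 273.62 i$)
$\sqrt{t + \left(\left(4527 + g{\left(-18 \right)}\right) + 22311\right)} = \sqrt{\left(- \frac{383}{13580} - \frac{6325 i \sqrt{4809}}{1603}\right) + \left(\left(4527 + \left(-18\right)^{2}\right) + 22311\right)} = \sqrt{\left(- \frac{383}{13580} - \frac{6325 i \sqrt{4809}}{1603}\right) + \left(\left(4527 + 324\right) + 22311\right)} = \sqrt{\left(- \frac{383}{13580} - \frac{6325 i \sqrt{4809}}{1603}\right) + \left(4851 + 22311\right)} = \sqrt{\left(- \frac{383}{13580} - \frac{6325 i \sqrt{4809}}{1603}\right) + 27162} = \sqrt{\frac{368859577}{13580} - \frac{6325 i \sqrt{4809}}{1603}}$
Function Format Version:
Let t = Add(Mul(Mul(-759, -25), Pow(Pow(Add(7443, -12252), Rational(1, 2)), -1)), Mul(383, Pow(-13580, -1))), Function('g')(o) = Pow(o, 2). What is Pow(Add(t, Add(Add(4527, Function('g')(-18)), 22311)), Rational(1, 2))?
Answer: Mul(Rational(1, 1554910), Pow(Add(65670724437966515, Mul(-9539761577500, I, Pow(4809, Rational(1, 2)))), Rational(1, 2))) ≈ Add(164.81, Mul(-0.83012, I))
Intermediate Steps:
t = Add(Rational(-383, 13580), Mul(Rational(-6325, 1603), I, Pow(4809, Rational(1, 2)))) (t = Add(Mul(18975, Pow(Pow(-4809, Rational(1, 2)), -1)), Mul(383, Rational(-1, 13580))) = Add(Mul(18975, Pow(Mul(I, Pow(4809, Rational(1, 2))), -1)), Rational(-383, 13580)) = Add(Mul(18975, Mul(Rational(-1, 4809), I, Pow(4809, Rational(1, 2)))), Rational(-383, 13580)) = Add(Mul(Rational(-6325, 1603), I, Pow(4809, Rational(1, 2))), Rational(-383, 13580)) = Add(Rational(-383, 13580), Mul(Rational(-6325, 1603), I, Pow(4809, Rational(1, 2)))) ≈ Add(-0.028203, Mul(-273.62, I)))
Pow(Add(t, Add(Add(4527, Function('g')(-18)), 22311)), Rational(1, 2)) = Pow(Add(Add(Rational(-383, 13580), Mul(Rational(-6325, 1603), I, Pow(4809, Rational(1, 2)))), Add(Add(4527, Pow(-18, 2)), 22311)), Rational(1, 2)) = Pow(Add(Add(Rational(-383, 13580), Mul(Rational(-6325, 1603), I, Pow(4809, Rational(1, 2)))), Add(Add(4527, 324), 22311)), Rational(1, 2)) = Pow(Add(Add(Rational(-383, 13580), Mul(Rational(-6325, 1603), I, Pow(4809, Rational(1, 2)))), Add(4851, 22311)), Rational(1, 2)) = Pow(Add(Add(Rational(-383, 13580), Mul(Rational(-6325, 1603), I, Pow(4809, Rational(1, 2)))), 27162), Rational(1, 2)) = Pow(Add(Rational(368859577, 13580), Mul(Rational(-6325, 1603), I, Pow(4809, Rational(1, 2)))), Rational(1, 2))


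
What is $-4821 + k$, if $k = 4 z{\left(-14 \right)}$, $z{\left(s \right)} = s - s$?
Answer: $-4821$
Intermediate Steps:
$z{\left(s \right)} = 0$
$k = 0$ ($k = 4 \cdot 0 = 0$)
$-4821 + k = -4821 + 0 = -4821$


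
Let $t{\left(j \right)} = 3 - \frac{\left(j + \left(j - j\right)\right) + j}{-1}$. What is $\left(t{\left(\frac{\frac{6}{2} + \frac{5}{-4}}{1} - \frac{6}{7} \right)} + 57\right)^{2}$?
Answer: $\frac{748225}{196} \approx 3817.5$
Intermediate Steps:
$t{\left(j \right)} = 3 + 2 j$ ($t{\left(j \right)} = 3 - \left(\left(j + 0\right) + j\right) \left(-1\right) = 3 - \left(j + j\right) \left(-1\right) = 3 - 2 j \left(-1\right) = 3 - - 2 j = 3 + 2 j$)
$\left(t{\left(\frac{\frac{6}{2} + \frac{5}{-4}}{1} - \frac{6}{7} \right)} + 57\right)^{2} = \left(\left(3 + 2 \left(\frac{\frac{6}{2} + \frac{5}{-4}}{1} - \frac{6}{7}\right)\right) + 57\right)^{2} = \left(\left(3 + 2 \left(\left(6 \cdot \frac{1}{2} + 5 \left(- \frac{1}{4}\right)\right) 1 - \frac{6}{7}\right)\right) + 57\right)^{2} = \left(\left(3 + 2 \left(\left(3 - \frac{5}{4}\right) 1 - \frac{6}{7}\right)\right) + 57\right)^{2} = \left(\left(3 + 2 \left(\frac{7}{4} \cdot 1 - \frac{6}{7}\right)\right) + 57\right)^{2} = \left(\left(3 + 2 \left(\frac{7}{4} - \frac{6}{7}\right)\right) + 57\right)^{2} = \left(\left(3 + 2 \cdot \frac{25}{28}\right) + 57\right)^{2} = \left(\left(3 + \frac{25}{14}\right) + 57\right)^{2} = \left(\frac{67}{14} + 57\right)^{2} = \left(\frac{865}{14}\right)^{2} = \frac{748225}{196}$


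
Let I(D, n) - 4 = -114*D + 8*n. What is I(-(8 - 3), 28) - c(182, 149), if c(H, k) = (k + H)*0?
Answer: 798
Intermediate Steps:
c(H, k) = 0 (c(H, k) = (H + k)*0 = 0)
I(D, n) = 4 - 114*D + 8*n (I(D, n) = 4 + (-114*D + 8*n) = 4 - 114*D + 8*n)
I(-(8 - 3), 28) - c(182, 149) = (4 - (-114)*(8 - 3) + 8*28) - 1*0 = (4 - (-114)*5 + 224) + 0 = (4 - 114*(-5) + 224) + 0 = (4 + 570 + 224) + 0 = 798 + 0 = 798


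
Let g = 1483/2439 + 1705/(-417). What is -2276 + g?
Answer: -772791824/339021 ≈ -2279.5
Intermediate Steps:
g = -1180028/339021 (g = 1483*(1/2439) + 1705*(-1/417) = 1483/2439 - 1705/417 = -1180028/339021 ≈ -3.4807)
-2276 + g = -2276 - 1180028/339021 = -772791824/339021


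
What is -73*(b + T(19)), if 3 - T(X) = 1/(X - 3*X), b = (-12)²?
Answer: -407851/38 ≈ -10733.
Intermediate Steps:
b = 144
T(X) = 3 + 1/(2*X) (T(X) = 3 - 1/(X - 3*X) = 3 - 1/((-2*X)) = 3 - (-1)/(2*X) = 3 + 1/(2*X))
-73*(b + T(19)) = -73*(144 + (3 + (½)/19)) = -73*(144 + (3 + (½)*(1/19))) = -73*(144 + (3 + 1/38)) = -73*(144 + 115/38) = -73*5587/38 = -407851/38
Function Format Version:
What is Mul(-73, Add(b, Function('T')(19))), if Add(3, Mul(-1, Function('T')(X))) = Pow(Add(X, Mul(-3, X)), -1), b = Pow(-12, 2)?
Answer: Rational(-407851, 38) ≈ -10733.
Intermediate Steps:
b = 144
Function('T')(X) = Add(3, Mul(Rational(1, 2), Pow(X, -1))) (Function('T')(X) = Add(3, Mul(-1, Pow(Add(X, Mul(-3, X)), -1))) = Add(3, Mul(-1, Pow(Mul(-2, X), -1))) = Add(3, Mul(-1, Mul(Rational(-1, 2), Pow(X, -1)))) = Add(3, Mul(Rational(1, 2), Pow(X, -1))))
Mul(-73, Add(b, Function('T')(19))) = Mul(-73, Add(144, Add(3, Mul(Rational(1, 2), Pow(19, -1))))) = Mul(-73, Add(144, Add(3, Mul(Rational(1, 2), Rational(1, 19))))) = Mul(-73, Add(144, Add(3, Rational(1, 38)))) = Mul(-73, Add(144, Rational(115, 38))) = Mul(-73, Rational(5587, 38)) = Rational(-407851, 38)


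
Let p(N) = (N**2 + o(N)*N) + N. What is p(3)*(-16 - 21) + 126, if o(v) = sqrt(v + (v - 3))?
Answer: -318 - 111*sqrt(3) ≈ -510.26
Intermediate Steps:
o(v) = sqrt(-3 + 2*v) (o(v) = sqrt(v + (-3 + v)) = sqrt(-3 + 2*v))
p(N) = N + N**2 + N*sqrt(-3 + 2*N) (p(N) = (N**2 + sqrt(-3 + 2*N)*N) + N = (N**2 + N*sqrt(-3 + 2*N)) + N = N + N**2 + N*sqrt(-3 + 2*N))
p(3)*(-16 - 21) + 126 = (3*(1 + 3 + sqrt(-3 + 2*3)))*(-16 - 21) + 126 = (3*(1 + 3 + sqrt(-3 + 6)))*(-37) + 126 = (3*(1 + 3 + sqrt(3)))*(-37) + 126 = (3*(4 + sqrt(3)))*(-37) + 126 = (12 + 3*sqrt(3))*(-37) + 126 = (-444 - 111*sqrt(3)) + 126 = -318 - 111*sqrt(3)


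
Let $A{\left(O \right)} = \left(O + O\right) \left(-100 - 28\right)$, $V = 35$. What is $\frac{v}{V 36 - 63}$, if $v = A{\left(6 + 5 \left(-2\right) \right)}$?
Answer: $\frac{1024}{1197} \approx 0.85547$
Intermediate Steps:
$A{\left(O \right)} = - 256 O$ ($A{\left(O \right)} = 2 O \left(-128\right) = - 256 O$)
$v = 1024$ ($v = - 256 \left(6 + 5 \left(-2\right)\right) = - 256 \left(6 - 10\right) = \left(-256\right) \left(-4\right) = 1024$)
$\frac{v}{V 36 - 63} = \frac{1024}{35 \cdot 36 - 63} = \frac{1024}{1260 - 63} = \frac{1024}{1197}$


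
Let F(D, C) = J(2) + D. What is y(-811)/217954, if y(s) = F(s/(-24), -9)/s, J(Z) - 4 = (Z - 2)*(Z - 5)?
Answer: -907/4242256656 ≈ -2.1380e-7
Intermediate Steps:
J(Z) = 4 + (-5 + Z)*(-2 + Z) (J(Z) = 4 + (Z - 2)*(Z - 5) = 4 + (-2 + Z)*(-5 + Z) = 4 + (-5 + Z)*(-2 + Z))
F(D, C) = 4 + D (F(D, C) = (14 + 2**2 - 7*2) + D = (14 + 4 - 14) + D = 4 + D)
y(s) = (4 - s/24)/s (y(s) = (4 + s/(-24))/s = (4 + s*(-1/24))/s = (4 - s/24)/s)
y(-811)/217954 = ((1/24)*(96 - 1*(-811))/(-811))/217954 = ((1/24)*(-1/811)*(96 + 811))*(1/217954) = ((1/24)*(-1/811)*907)*(1/217954) = -907/19464*1/217954 = -907/4242256656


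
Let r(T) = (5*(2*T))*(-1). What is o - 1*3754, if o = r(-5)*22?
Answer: -2654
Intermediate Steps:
r(T) = -10*T (r(T) = (10*T)*(-1) = -10*T)
o = 1100 (o = -10*(-5)*22 = 50*22 = 1100)
o - 1*3754 = 1100 - 1*3754 = 1100 - 3754 = -2654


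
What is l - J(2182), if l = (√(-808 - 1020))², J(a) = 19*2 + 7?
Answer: -1873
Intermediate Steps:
J(a) = 45 (J(a) = 38 + 7 = 45)
l = -1828 (l = (√(-1828))² = (2*I*√457)² = -1828)
l - J(2182) = -1828 - 1*45 = -1828 - 45 = -1873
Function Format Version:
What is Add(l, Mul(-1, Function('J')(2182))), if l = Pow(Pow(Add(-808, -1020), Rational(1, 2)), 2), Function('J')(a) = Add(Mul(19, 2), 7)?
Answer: -1873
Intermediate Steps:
Function('J')(a) = 45 (Function('J')(a) = Add(38, 7) = 45)
l = -1828 (l = Pow(Pow(-1828, Rational(1, 2)), 2) = Pow(Mul(2, I, Pow(457, Rational(1, 2))), 2) = -1828)
Add(l, Mul(-1, Function('J')(2182))) = Add(-1828, Mul(-1, 45)) = Add(-1828, -45) = -1873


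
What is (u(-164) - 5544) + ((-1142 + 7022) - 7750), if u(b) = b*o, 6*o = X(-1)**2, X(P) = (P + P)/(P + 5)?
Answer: -44525/6 ≈ -7420.8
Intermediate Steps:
X(P) = 2*P/(5 + P) (X(P) = (2*P)/(5 + P) = 2*P/(5 + P))
o = 1/24 (o = (2*(-1)/(5 - 1))**2/6 = (2*(-1)/4)**2/6 = (2*(-1)*(1/4))**2/6 = (-1/2)**2/6 = (1/6)*(1/4) = 1/24 ≈ 0.041667)
u(b) = b/24 (u(b) = b*(1/24) = b/24)
(u(-164) - 5544) + ((-1142 + 7022) - 7750) = ((1/24)*(-164) - 5544) + ((-1142 + 7022) - 7750) = (-41/6 - 5544) + (5880 - 7750) = -33305/6 - 1870 = -44525/6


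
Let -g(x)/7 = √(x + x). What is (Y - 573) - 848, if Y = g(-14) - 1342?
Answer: -2763 - 14*I*√7 ≈ -2763.0 - 37.041*I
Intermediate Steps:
g(x) = -7*√2*√x (g(x) = -7*√(x + x) = -7*√2*√x)
Y = -1342 - 14*I*√7 (Y = -7*√2*√(-14) - 1342 = -7*√2*I*√14 - 1342 = -14*I*√7 - 1342 = -1342 - 14*I*√7 ≈ -1342.0 - 37.041*I)
(Y - 573) - 848 = ((-1342 - 14*I*√7) - 573) - 848 = (-1915 - 14*I*√7) - 848 = -2763 - 14*I*√7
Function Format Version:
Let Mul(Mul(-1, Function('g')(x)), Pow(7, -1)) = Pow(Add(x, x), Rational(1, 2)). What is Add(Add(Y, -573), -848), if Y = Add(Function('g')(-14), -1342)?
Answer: Add(-2763, Mul(-14, I, Pow(7, Rational(1, 2)))) ≈ Add(-2763.0, Mul(-37.041, I))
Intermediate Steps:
Function('g')(x) = Mul(-7, Pow(2, Rational(1, 2)), Pow(x, Rational(1, 2))) (Function('g')(x) = Mul(-7, Pow(Add(x, x), Rational(1, 2))) = Mul(-7, Pow(Mul(2, x), Rational(1, 2))) = Mul(-7, Mul(Pow(2, Rational(1, 2)), Pow(x, Rational(1, 2)))) = Mul(-7, Pow(2, Rational(1, 2)), Pow(x, Rational(1, 2))))
Y = Add(-1342, Mul(-14, I, Pow(7, Rational(1, 2)))) (Y = Add(Mul(-7, Pow(2, Rational(1, 2)), Pow(-14, Rational(1, 2))), -1342) = Add(Mul(-7, Pow(2, Rational(1, 2)), Mul(I, Pow(14, Rational(1, 2)))), -1342) = Add(Mul(-14, I, Pow(7, Rational(1, 2))), -1342) = Add(-1342, Mul(-14, I, Pow(7, Rational(1, 2)))) ≈ Add(-1342.0, Mul(-37.041, I)))
Add(Add(Y, -573), -848) = Add(Add(Add(-1342, Mul(-14, I, Pow(7, Rational(1, 2)))), -573), -848) = Add(Add(-1915, Mul(-14, I, Pow(7, Rational(1, 2)))), -848) = Add(-2763, Mul(-14, I, Pow(7, Rational(1, 2))))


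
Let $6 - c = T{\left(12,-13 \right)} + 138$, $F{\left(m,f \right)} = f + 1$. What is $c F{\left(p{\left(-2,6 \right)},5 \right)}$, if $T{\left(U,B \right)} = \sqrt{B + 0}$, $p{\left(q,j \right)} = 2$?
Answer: $-792 - 6 i \sqrt{13} \approx -792.0 - 21.633 i$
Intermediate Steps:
$T{\left(U,B \right)} = \sqrt{B}$
$F{\left(m,f \right)} = 1 + f$
$c = -132 - i \sqrt{13}$ ($c = 6 - \left(\sqrt{-13} + 138\right) = 6 - \left(i \sqrt{13} + 138\right) = 6 - \left(138 + i \sqrt{13}\right) = -132 - i \sqrt{13} \approx -132.0 - 3.6056 i$)
$c F{\left(p{\left(-2,6 \right)},5 \right)} = \left(-132 - i \sqrt{13}\right) \left(1 + 5\right) = \left(-132 - i \sqrt{13}\right) 6 = -792 - 6 i \sqrt{13}$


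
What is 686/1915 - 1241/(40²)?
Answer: -255783/612800 ≈ -0.41740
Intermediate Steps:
686/1915 - 1241/(40²) = 686*(1/1915) - 1241/1600 = 686/1915 - 1241*1/1600 = 686/1915 - 1241/1600 = -255783/612800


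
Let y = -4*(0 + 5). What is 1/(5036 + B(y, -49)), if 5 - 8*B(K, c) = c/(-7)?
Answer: 4/20143 ≈ 0.00019858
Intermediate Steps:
y = -20 (y = -4*5 = -20)
B(K, c) = 5/8 + c/56 (B(K, c) = 5/8 - c/(8*(-7)) = 5/8 - c*(-1)/(8*7) = 5/8 - (-1)*c/56 = 5/8 + c/56)
1/(5036 + B(y, -49)) = 1/(5036 + (5/8 + (1/56)*(-49))) = 1/(5036 + (5/8 - 7/8)) = 1/(5036 - ¼) = 1/(20143/4) = 4/20143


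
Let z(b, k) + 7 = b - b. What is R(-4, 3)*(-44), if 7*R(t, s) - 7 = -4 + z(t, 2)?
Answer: 176/7 ≈ 25.143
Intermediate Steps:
z(b, k) = -7 (z(b, k) = -7 + (b - b) = -7 + 0 = -7)
R(t, s) = -4/7 (R(t, s) = 1 + (-4 - 7)/7 = 1 + (⅐)*(-11) = 1 - 11/7 = -4/7)
R(-4, 3)*(-44) = -4/7*(-44) = 176/7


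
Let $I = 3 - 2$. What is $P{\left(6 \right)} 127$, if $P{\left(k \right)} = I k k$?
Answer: $4572$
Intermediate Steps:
$I = 1$
$P{\left(k \right)} = k^{2}$ ($P{\left(k \right)} = 1 k k = k k = k^{2}$)
$P{\left(6 \right)} 127 = 6^{2} \cdot 127 = 36 \cdot 127 = 4572$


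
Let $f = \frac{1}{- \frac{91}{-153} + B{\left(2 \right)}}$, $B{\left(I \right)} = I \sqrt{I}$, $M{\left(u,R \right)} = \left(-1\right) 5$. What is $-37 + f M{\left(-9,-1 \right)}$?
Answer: $- \frac{6553052}{178991} - \frac{234090 \sqrt{2}}{178991} \approx -38.461$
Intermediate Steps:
$M{\left(u,R \right)} = -5$
$B{\left(I \right)} = I^{\frac{3}{2}}$
$f = \frac{1}{\frac{91}{153} + 2 \sqrt{2}}$ ($f = \frac{1}{- \frac{91}{-153} + 2^{\frac{3}{2}}} = \frac{1}{\left(-91\right) \left(- \frac{1}{153}\right) + 2 \sqrt{2}} = \frac{1}{\frac{91}{153} + 2 \sqrt{2}} \approx 0.29212$)
$-37 + f M{\left(-9,-1 \right)} = -37 + \left(- \frac{13923}{178991} + \frac{46818 \sqrt{2}}{178991}\right) \left(-5\right) = -37 + \left(\frac{69615}{178991} - \frac{234090 \sqrt{2}}{178991}\right) = - \frac{6553052}{178991} - \frac{234090 \sqrt{2}}{178991}$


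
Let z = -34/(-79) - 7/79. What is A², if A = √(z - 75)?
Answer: -5898/79 ≈ -74.658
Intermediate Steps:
z = 27/79 (z = -34*(-1/79) - 7*1/79 = 34/79 - 7/79 = 27/79 ≈ 0.34177)
A = I*√465942/79 (A = √(27/79 - 75) = √(-5898/79) = I*√465942/79 ≈ 8.6405*I)
A² = (I*√465942/79)² = -5898/79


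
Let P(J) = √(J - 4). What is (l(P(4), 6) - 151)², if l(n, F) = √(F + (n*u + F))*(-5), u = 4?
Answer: 23101 + 3020*√3 ≈ 28332.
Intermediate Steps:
P(J) = √(-4 + J)
l(n, F) = -5*√(2*F + 4*n) (l(n, F) = √(F + (n*4 + F))*(-5) = √(F + (4*n + F))*(-5) = √(F + (F + 4*n))*(-5) = √(2*F + 4*n)*(-5) = -5*√(2*F + 4*n))
(l(P(4), 6) - 151)² = (-5*√(2*6 + 4*√(-4 + 4)) - 151)² = (-5*√(12 + 4*√0) - 151)² = (-5*√(12 + 4*0) - 151)² = (-5*√(12 + 0) - 151)² = (-10*√3 - 151)² = (-151 - 10*√3)²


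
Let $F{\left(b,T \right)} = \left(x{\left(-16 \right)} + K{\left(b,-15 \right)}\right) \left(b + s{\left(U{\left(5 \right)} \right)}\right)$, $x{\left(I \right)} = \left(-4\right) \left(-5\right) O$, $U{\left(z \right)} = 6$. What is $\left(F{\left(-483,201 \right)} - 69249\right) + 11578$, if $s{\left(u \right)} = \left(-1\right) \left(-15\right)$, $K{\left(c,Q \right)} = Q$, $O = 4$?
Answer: $-88091$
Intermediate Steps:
$x{\left(I \right)} = 80$ ($x{\left(I \right)} = \left(-4\right) \left(-5\right) 4 = 20 \cdot 4 = 80$)
$s{\left(u \right)} = 15$
$F{\left(b,T \right)} = 975 + 65 b$ ($F{\left(b,T \right)} = \left(80 - 15\right) \left(b + 15\right) = 65 \left(15 + b\right) = 975 + 65 b$)
$\left(F{\left(-483,201 \right)} - 69249\right) + 11578 = \left(\left(975 + 65 \left(-483\right)\right) - 69249\right) + 11578 = \left(\left(975 - 31395\right) - 69249\right) + 11578 = \left(-30420 - 69249\right) + 11578 = -99669 + 11578 = -88091$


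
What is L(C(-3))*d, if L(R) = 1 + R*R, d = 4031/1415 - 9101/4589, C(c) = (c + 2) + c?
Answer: 95545848/6493435 ≈ 14.714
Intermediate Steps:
C(c) = 2 + 2*c (C(c) = (2 + c) + c = 2 + 2*c)
d = 5620344/6493435 (d = 4031*(1/1415) - 9101*1/4589 = 4031/1415 - 9101/4589 = 5620344/6493435 ≈ 0.86554)
L(R) = 1 + R²
L(C(-3))*d = (1 + (2 + 2*(-3))²)*(5620344/6493435) = (1 + (2 - 6)²)*(5620344/6493435) = (1 + (-4)²)*(5620344/6493435) = (1 + 16)*(5620344/6493435) = 17*(5620344/6493435) = 95545848/6493435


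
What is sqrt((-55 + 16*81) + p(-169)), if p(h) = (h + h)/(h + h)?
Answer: 3*sqrt(138) ≈ 35.242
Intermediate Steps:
p(h) = 1 (p(h) = (2*h)/((2*h)) = (2*h)*(1/(2*h)) = 1)
sqrt((-55 + 16*81) + p(-169)) = sqrt((-55 + 16*81) + 1) = sqrt((-55 + 1296) + 1) = sqrt(1241 + 1) = sqrt(1242) = 3*sqrt(138)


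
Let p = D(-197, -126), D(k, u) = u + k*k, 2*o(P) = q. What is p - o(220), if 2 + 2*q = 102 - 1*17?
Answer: 154649/4 ≈ 38662.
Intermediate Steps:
q = 83/2 (q = -1 + (102 - 1*17)/2 = -1 + (102 - 17)/2 = -1 + (½)*85 = -1 + 85/2 = 83/2 ≈ 41.500)
o(P) = 83/4 (o(P) = (½)*(83/2) = 83/4)
D(k, u) = u + k²
p = 38683 (p = -126 + (-197)² = -126 + 38809 = 38683)
p - o(220) = 38683 - 1*83/4 = 38683 - 83/4 = 154649/4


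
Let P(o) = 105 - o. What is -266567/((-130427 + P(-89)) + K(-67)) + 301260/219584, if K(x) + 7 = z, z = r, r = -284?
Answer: 83780401/24538512 ≈ 3.4142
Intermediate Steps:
z = -284
K(x) = -291 (K(x) = -7 - 284 = -291)
-266567/((-130427 + P(-89)) + K(-67)) + 301260/219584 = -266567/((-130427 + (105 - 1*(-89))) - 291) + 301260/219584 = -266567/((-130427 + (105 + 89)) - 291) + 301260*(1/219584) = -266567/((-130427 + 194) - 291) + 75315/54896 = -266567/(-130233 - 291) + 75315/54896 = -266567/(-130524) + 75315/54896 = -266567*(-1/130524) + 75315/54896 = 266567/130524 + 75315/54896 = 83780401/24538512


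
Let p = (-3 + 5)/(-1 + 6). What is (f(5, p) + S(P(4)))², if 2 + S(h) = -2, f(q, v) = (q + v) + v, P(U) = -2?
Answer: 81/25 ≈ 3.2400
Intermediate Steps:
p = ⅖ (p = 2/5 = 2*(⅕) = ⅖ ≈ 0.40000)
f(q, v) = q + 2*v
S(h) = -4 (S(h) = -2 - 2 = -4)
(f(5, p) + S(P(4)))² = ((5 + 2*(⅖)) - 4)² = ((5 + ⅘) - 4)² = (29/5 - 4)² = (9/5)² = 81/25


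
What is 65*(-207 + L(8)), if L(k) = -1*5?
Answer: -13780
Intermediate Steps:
L(k) = -5
65*(-207 + L(8)) = 65*(-207 - 5) = 65*(-212) = -13780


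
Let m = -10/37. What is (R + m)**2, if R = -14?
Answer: 278784/1369 ≈ 203.64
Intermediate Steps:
m = -10/37 (m = -10*1/37 = -10/37 ≈ -0.27027)
(R + m)**2 = (-14 - 10/37)**2 = (-528/37)**2 = 278784/1369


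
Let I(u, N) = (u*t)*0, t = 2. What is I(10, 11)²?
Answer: 0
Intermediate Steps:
I(u, N) = 0 (I(u, N) = (u*2)*0 = (2*u)*0 = 0)
I(10, 11)² = 0² = 0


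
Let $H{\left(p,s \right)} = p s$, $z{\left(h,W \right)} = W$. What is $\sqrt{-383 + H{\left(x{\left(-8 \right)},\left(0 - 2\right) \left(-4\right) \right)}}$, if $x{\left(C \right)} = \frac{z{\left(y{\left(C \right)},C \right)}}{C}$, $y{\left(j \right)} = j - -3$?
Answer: $5 i \sqrt{15} \approx 19.365 i$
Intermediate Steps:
$y{\left(j \right)} = 3 + j$ ($y{\left(j \right)} = j + 3 = 3 + j$)
$x{\left(C \right)} = 1$ ($x{\left(C \right)} = \frac{C}{C} = 1$)
$\sqrt{-383 + H{\left(x{\left(-8 \right)},\left(0 - 2\right) \left(-4\right) \right)}} = \sqrt{-383 + 1 \left(0 - 2\right) \left(-4\right)} = \sqrt{-383 + 1 \left(\left(-2\right) \left(-4\right)\right)} = \sqrt{-383 + 1 \cdot 8} = \sqrt{-383 + 8} = \sqrt{-375} = 5 i \sqrt{15}$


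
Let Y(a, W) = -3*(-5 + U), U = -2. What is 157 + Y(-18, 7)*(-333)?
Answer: -6836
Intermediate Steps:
Y(a, W) = 21 (Y(a, W) = -3*(-5 - 2) = -3*(-7) = 21)
157 + Y(-18, 7)*(-333) = 157 + 21*(-333) = 157 - 6993 = -6836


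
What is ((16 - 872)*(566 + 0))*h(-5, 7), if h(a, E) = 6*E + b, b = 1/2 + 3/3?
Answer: -21075576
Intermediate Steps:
b = 3/2 (b = 1*(½) + 3*(⅓) = ½ + 1 = 3/2 ≈ 1.5000)
h(a, E) = 3/2 + 6*E (h(a, E) = 6*E + 3/2 = 3/2 + 6*E)
((16 - 872)*(566 + 0))*h(-5, 7) = ((16 - 872)*(566 + 0))*(3/2 + 6*7) = (-856*566)*(3/2 + 42) = -484496*87/2 = -21075576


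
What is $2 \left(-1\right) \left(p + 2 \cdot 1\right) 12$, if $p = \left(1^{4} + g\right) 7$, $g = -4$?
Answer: $456$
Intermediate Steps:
$p = -21$ ($p = \left(1^{4} - 4\right) 7 = \left(1 - 4\right) 7 = \left(-3\right) 7 = -21$)
$2 \left(-1\right) \left(p + 2 \cdot 1\right) 12 = 2 \left(-1\right) \left(-21 + 2 \cdot 1\right) 12 = - 2 \left(-21 + 2\right) 12 = - 2 \left(\left(-19\right) 12\right) = \left(-2\right) \left(-228\right) = 456$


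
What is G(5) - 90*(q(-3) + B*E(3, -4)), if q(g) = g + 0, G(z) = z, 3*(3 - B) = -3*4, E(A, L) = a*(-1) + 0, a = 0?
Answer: 275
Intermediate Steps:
E(A, L) = 0 (E(A, L) = 0*(-1) + 0 = 0 + 0 = 0)
B = 7 (B = 3 - (-1)*4 = 3 - 1/3*(-12) = 3 + 4 = 7)
q(g) = g
G(5) - 90*(q(-3) + B*E(3, -4)) = 5 - 90*(-3 + 7*0) = 5 - 90*(-3 + 0) = 5 - 90*(-3) = 5 + 270 = 275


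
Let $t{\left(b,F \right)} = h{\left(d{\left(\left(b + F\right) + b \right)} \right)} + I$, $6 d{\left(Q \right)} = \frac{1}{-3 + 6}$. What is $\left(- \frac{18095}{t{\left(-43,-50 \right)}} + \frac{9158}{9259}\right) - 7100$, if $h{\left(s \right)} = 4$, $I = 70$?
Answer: $- \frac{5031542513}{685166} \approx -7343.5$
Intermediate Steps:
$d{\left(Q \right)} = \frac{1}{18}$ ($d{\left(Q \right)} = \frac{1}{6 \left(-3 + 6\right)} = \frac{1}{6 \cdot 3} = \frac{1}{6} \cdot \frac{1}{3} = \frac{1}{18}$)
$t{\left(b,F \right)} = 74$ ($t{\left(b,F \right)} = 4 + 70 = 74$)
$\left(- \frac{18095}{t{\left(-43,-50 \right)}} + \frac{9158}{9259}\right) - 7100 = \left(- \frac{18095}{74} + \frac{9158}{9259}\right) - 7100 = - \frac{166863913}{685166} - 7100 = - \frac{5031542513}{685166}$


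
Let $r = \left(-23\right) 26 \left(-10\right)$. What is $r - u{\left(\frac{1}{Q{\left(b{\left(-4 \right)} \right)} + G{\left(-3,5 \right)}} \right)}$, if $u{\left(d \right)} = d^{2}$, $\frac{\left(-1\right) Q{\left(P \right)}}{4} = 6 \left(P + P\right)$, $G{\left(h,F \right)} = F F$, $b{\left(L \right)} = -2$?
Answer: $\frac{87553179}{14641} \approx 5980.0$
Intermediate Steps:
$G{\left(h,F \right)} = F^{2}$
$Q{\left(P \right)} = - 48 P$ ($Q{\left(P \right)} = - 4 \cdot 6 \left(P + P\right) = - 4 \cdot 6 \cdot 2 P = - 4 \cdot 12 P = - 48 P$)
$r = 5980$ ($r = \left(-598\right) \left(-10\right) = 5980$)
$r - u{\left(\frac{1}{Q{\left(b{\left(-4 \right)} \right)} + G{\left(-3,5 \right)}} \right)} = 5980 - \left(\frac{1}{\left(-48\right) \left(-2\right) + 5^{2}}\right)^{2} = 5980 - \left(\frac{1}{96 + 25}\right)^{2} = 5980 - \left(\frac{1}{121}\right)^{2} = 5980 - \frac{1}{14641} = \frac{87553179}{14641}$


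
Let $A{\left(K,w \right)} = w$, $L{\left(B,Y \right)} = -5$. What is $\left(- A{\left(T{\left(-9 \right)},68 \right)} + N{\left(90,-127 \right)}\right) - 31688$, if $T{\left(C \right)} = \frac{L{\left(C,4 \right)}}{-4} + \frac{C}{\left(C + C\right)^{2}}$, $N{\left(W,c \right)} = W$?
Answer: $-31666$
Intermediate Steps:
$T{\left(C \right)} = \frac{5}{4} + \frac{1}{4 C}$ ($T{\left(C \right)} = - \frac{5}{-4} + \frac{C}{\left(C + C\right)^{2}} = \left(-5\right) \left(- \frac{1}{4}\right) + \frac{C}{\left(2 C\right)^{2}} = \frac{5}{4} + \frac{C}{4 C^{2}} = \frac{5}{4} + C \frac{1}{4 C^{2}} = \frac{5}{4} + \frac{1}{4 C}$)
$\left(- A{\left(T{\left(-9 \right)},68 \right)} + N{\left(90,-127 \right)}\right) - 31688 = \left(\left(-1\right) 68 + 90\right) - 31688 = \left(-68 + 90\right) - 31688 = 22 - 31688 = -31666$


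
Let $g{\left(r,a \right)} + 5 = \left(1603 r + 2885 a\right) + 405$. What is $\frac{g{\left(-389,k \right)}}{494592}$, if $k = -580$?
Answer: $- \frac{765489}{164864} \approx -4.6432$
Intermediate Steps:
$g{\left(r,a \right)} = 400 + 1603 r + 2885 a$ ($g{\left(r,a \right)} = -5 + \left(\left(1603 r + 2885 a\right) + 405\right) = -5 + \left(405 + 1603 r + 2885 a\right) = 400 + 1603 r + 2885 a$)
$\frac{g{\left(-389,k \right)}}{494592} = \frac{400 + 1603 \left(-389\right) + 2885 \left(-580\right)}{494592} = \left(400 - 623567 - 1673300\right) \frac{1}{494592} = \left(-2296467\right) \frac{1}{494592} = - \frac{765489}{164864}$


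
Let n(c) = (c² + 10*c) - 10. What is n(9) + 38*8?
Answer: 465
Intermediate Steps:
n(c) = -10 + c² + 10*c
n(9) + 38*8 = (-10 + 9² + 10*9) + 38*8 = (-10 + 81 + 90) + 304 = 161 + 304 = 465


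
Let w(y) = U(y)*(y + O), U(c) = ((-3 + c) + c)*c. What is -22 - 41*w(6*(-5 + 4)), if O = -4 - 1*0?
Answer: 36878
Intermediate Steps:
U(c) = c*(-3 + 2*c) (U(c) = (-3 + 2*c)*c = c*(-3 + 2*c))
O = -4 (O = -4 + 0 = -4)
w(y) = y*(-4 + y)*(-3 + 2*y) (w(y) = (y*(-3 + 2*y))*(y - 4) = (y*(-3 + 2*y))*(-4 + y) = y*(-4 + y)*(-3 + 2*y))
-22 - 41*w(6*(-5 + 4)) = -22 - 41*6*(-5 + 4)*(-4 + 6*(-5 + 4))*(-3 + 2*(6*(-5 + 4))) = -22 - 41*6*(-1)*(-4 + 6*(-1))*(-3 + 2*(6*(-1))) = -22 - (-246)*(-4 - 6)*(-3 + 2*(-6)) = -22 - (-246)*(-10)*(-3 - 12) = -22 - (-246)*(-10)*(-15) = -22 - 41*(-900) = -22 + 36900 = 36878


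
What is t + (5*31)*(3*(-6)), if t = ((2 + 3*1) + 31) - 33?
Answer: -2787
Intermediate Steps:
t = 3 (t = ((2 + 3) + 31) - 33 = (5 + 31) - 33 = 36 - 33 = 3)
t + (5*31)*(3*(-6)) = 3 + (5*31)*(3*(-6)) = 3 + 155*(-18) = 3 - 2790 = -2787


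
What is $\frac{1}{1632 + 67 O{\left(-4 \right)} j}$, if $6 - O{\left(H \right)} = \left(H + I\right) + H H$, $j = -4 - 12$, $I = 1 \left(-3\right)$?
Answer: $\frac{1}{4848} \approx 0.00020627$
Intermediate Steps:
$I = -3$
$j = -16$ ($j = -4 - 12 = -16$)
$O{\left(H \right)} = 9 - H - H^{2}$ ($O{\left(H \right)} = 6 - \left(\left(H - 3\right) + H H\right) = 6 - \left(\left(-3 + H\right) + H^{2}\right) = 6 - \left(-3 + H + H^{2}\right) = 9 - H - H^{2}$)
$\frac{1}{1632 + 67 O{\left(-4 \right)} j} = \frac{1}{1632 + 67 \left(9 - -4 - \left(-4\right)^{2}\right) \left(-16\right)} = \frac{1}{1632 + 67 \left(9 + 4 - 16\right) \left(-16\right)} = \frac{1}{1632 + 67 \left(\left(-3\right) \left(-16\right)\right)} = \frac{1}{1632 + 67 \cdot 48} = \frac{1}{1632 + 3216} = \frac{1}{4848}$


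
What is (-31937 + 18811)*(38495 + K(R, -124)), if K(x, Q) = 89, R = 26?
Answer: -506453584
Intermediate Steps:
(-31937 + 18811)*(38495 + K(R, -124)) = (-31937 + 18811)*(38495 + 89) = -13126*38584 = -506453584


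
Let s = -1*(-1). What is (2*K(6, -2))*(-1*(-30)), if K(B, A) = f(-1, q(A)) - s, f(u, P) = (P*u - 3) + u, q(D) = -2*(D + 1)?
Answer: -420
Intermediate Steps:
q(D) = -2 - 2*D (q(D) = -2*(1 + D) = -2 - 2*D)
f(u, P) = -3 + u + P*u (f(u, P) = (-3 + P*u) + u = -3 + u + P*u)
s = 1
K(B, A) = -3 + 2*A (K(B, A) = (-3 - 1 + (-2 - 2*A)*(-1)) - 1*1 = (-3 - 1 + (2 + 2*A)) - 1 = (-2 + 2*A) - 1 = -3 + 2*A)
(2*K(6, -2))*(-1*(-30)) = (2*(-3 + 2*(-2)))*(-1*(-30)) = (2*(-3 - 4))*30 = (2*(-7))*30 = -14*30 = -420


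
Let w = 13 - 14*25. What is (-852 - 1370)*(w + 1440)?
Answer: -2450866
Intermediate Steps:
w = -337 (w = 13 - 350 = -337)
(-852 - 1370)*(w + 1440) = (-852 - 1370)*(-337 + 1440) = -2222*1103 = -2450866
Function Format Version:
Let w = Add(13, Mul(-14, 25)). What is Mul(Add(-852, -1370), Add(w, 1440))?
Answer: -2450866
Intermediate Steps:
w = -337 (w = Add(13, -350) = -337)
Mul(Add(-852, -1370), Add(w, 1440)) = Mul(Add(-852, -1370), Add(-337, 1440)) = Mul(-2222, 1103) = -2450866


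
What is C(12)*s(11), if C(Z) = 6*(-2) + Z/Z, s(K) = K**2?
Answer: -1331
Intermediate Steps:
C(Z) = -11 (C(Z) = -12 + 1 = -11)
C(12)*s(11) = -11*11**2 = -11*121 = -1331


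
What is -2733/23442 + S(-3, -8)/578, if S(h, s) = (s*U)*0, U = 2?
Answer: -911/7814 ≈ -0.11659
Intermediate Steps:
S(h, s) = 0 (S(h, s) = (s*2)*0 = (2*s)*0 = 0)
-2733/23442 + S(-3, -8)/578 = -2733/23442 + 0/578 = -2733*1/23442 + 0*(1/578) = -911/7814 + 0 = -911/7814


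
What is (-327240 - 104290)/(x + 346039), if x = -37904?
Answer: -86306/61627 ≈ -1.4005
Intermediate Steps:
(-327240 - 104290)/(x + 346039) = (-327240 - 104290)/(-37904 + 346039) = -431530/308135 = -431530*1/308135 = -86306/61627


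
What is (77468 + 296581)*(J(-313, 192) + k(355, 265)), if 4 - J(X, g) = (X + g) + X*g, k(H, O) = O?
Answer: 22624727814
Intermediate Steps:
J(X, g) = 4 - X - g - X*g (J(X, g) = 4 - ((X + g) + X*g) = 4 - (X + g + X*g) = 4 + (-X - g - X*g) = 4 - X - g - X*g)
(77468 + 296581)*(J(-313, 192) + k(355, 265)) = (77468 + 296581)*((4 - 1*(-313) - 1*192 - 1*(-313)*192) + 265) = 374049*((4 + 313 - 192 + 60096) + 265) = 374049*(60221 + 265) = 374049*60486 = 22624727814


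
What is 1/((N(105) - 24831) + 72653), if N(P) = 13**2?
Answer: 1/47991 ≈ 2.0837e-5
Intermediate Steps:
N(P) = 169
1/((N(105) - 24831) + 72653) = 1/((169 - 24831) + 72653) = 1/(-24662 + 72653) = 1/47991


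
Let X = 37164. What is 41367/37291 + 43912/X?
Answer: 793721395/346470681 ≈ 2.2909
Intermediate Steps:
41367/37291 + 43912/X = 41367/37291 + 43912/37164 = 41367*(1/37291) + 43912*(1/37164) = 41367/37291 + 10978/9291 = 793721395/346470681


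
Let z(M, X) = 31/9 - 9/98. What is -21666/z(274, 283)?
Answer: -19109412/2957 ≈ -6462.4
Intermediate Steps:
z(M, X) = 2957/882 (z(M, X) = 31*(⅑) - 9*1/98 = 31/9 - 9/98 = 2957/882)
-21666/z(274, 283) = -21666/2957/882 = -21666*882/2957 = -19109412/2957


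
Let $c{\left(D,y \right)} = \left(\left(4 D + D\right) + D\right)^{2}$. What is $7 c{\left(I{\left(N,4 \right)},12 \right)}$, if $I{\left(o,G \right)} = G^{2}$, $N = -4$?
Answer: $64512$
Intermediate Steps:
$c{\left(D,y \right)} = 36 D^{2}$ ($c{\left(D,y \right)} = \left(5 D + D\right)^{2} = \left(6 D\right)^{2} = 36 D^{2}$)
$7 c{\left(I{\left(N,4 \right)},12 \right)} = 7 \cdot 36 \left(4^{2}\right)^{2} = 7 \cdot 36 \cdot 16^{2} = 7 \cdot 36 \cdot 256 = 7 \cdot 9216 = 64512$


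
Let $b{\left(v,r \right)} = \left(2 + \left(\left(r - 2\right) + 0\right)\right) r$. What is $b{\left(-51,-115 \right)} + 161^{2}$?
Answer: $39146$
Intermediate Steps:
$b{\left(v,r \right)} = r^{2}$ ($b{\left(v,r \right)} = \left(2 + \left(\left(-2 + r\right) + 0\right)\right) r = \left(2 + \left(-2 + r\right)\right) r = r r = r^{2}$)
$b{\left(-51,-115 \right)} + 161^{2} = \left(-115\right)^{2} + 161^{2} = 13225 + 25921 = 39146$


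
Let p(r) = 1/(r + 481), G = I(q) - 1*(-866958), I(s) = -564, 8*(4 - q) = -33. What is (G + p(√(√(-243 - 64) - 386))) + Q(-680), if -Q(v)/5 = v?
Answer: 869794 + 1/(481 + √(-386 + I*√307)) ≈ 8.6979e+5 - 8.4642e-5*I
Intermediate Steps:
q = 65/8 (q = 4 - ⅛*(-33) = 4 + 33/8 = 65/8 ≈ 8.1250)
Q(v) = -5*v
G = 866394 (G = -564 - 1*(-866958) = -564 + 866958 = 866394)
p(r) = 1/(481 + r)
(G + p(√(√(-243 - 64) - 386))) + Q(-680) = (866394 + 1/(481 + √(√(-243 - 64) - 386))) - 5*(-680) = (866394 + 1/(481 + √(√(-307) - 386))) + 3400 = (866394 + 1/(481 + √(I*√307 - 386))) + 3400 = (866394 + 1/(481 + √(-386 + I*√307))) + 3400 = 869794 + 1/(481 + √(-386 + I*√307))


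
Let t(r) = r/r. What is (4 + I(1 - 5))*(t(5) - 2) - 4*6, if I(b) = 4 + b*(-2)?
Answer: -40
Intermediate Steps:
t(r) = 1
I(b) = 4 - 2*b
(4 + I(1 - 5))*(t(5) - 2) - 4*6 = (4 + (4 - 2*(1 - 5)))*(1 - 2) - 4*6 = (4 + (4 - 2*(-4)))*(-1) - 24 = (4 + (4 + 8))*(-1) - 24 = (4 + 12)*(-1) - 24 = 16*(-1) - 24 = -16 - 24 = -40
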